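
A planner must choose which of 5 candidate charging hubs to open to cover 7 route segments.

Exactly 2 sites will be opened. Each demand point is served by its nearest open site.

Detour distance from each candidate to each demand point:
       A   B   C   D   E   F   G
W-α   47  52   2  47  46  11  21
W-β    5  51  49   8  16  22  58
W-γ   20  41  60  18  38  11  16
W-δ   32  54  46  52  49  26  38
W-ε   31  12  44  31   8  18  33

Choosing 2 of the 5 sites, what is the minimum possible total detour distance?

114

Open {W-α, W-β}.
  A→W-β 5, B→W-β 51, C→W-α 2, D→W-β 8, E→W-β 16, F→W-α 11, G→W-α 21  ⇒ total 114.
Compare {W-α, W-ε}: total 116.
Compare {W-β, W-ε}: total 128.
No size-2 selection does better; minimum is 114.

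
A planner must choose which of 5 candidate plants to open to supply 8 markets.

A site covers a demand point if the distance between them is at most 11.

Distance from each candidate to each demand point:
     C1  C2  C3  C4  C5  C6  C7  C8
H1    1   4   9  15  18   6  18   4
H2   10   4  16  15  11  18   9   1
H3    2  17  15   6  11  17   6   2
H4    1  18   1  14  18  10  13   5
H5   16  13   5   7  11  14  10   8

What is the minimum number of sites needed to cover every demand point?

Coverage sets (demand points within 11 of each site):
  H1: {C1, C2, C3, C6, C8}
  H2: {C1, C2, C5, C7, C8}
  H3: {C1, C4, C5, C7, C8}
  H4: {C1, C3, C6, C8}
  H5: {C3, C4, C5, C7, C8}
No single site covers all 8 demand points.
But {H1, H3} covers everything, so the minimum is 2.

2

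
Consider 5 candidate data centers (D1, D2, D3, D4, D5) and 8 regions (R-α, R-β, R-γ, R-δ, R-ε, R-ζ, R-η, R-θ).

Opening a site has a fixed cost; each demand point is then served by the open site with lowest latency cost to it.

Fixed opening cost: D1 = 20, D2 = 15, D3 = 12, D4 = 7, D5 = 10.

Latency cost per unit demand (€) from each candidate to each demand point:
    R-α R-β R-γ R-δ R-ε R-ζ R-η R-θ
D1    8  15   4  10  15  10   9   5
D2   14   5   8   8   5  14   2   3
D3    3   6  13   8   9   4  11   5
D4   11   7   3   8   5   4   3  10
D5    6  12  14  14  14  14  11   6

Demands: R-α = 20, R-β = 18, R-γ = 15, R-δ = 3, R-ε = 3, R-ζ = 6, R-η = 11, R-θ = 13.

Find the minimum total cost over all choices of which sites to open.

Open {D2, D3, D4}: assign each demand point to its cheapest open site.
  R-α→D3 20×3=60, R-β→D2 18×5=90, R-γ→D4 15×3=45, R-δ→D2 3×8=24, R-ε→D2 3×5=15, R-ζ→D3 6×4=24, R-η→D2 11×2=22, R-θ→D2 13×3=39
  latency cost 319, fixed 34 → total 353.
Compare {D2, D3, D4, D5}: latency cost 319 + fixed 44 = 363.
Compare {D1, D2, D3, D4}: latency cost 319 + fixed 54 = 373.
Compare {D1, D2, D3}: latency cost 334 + fixed 47 = 381.
All other subsets cost ≥ 363. Minimum total cost: 353.

353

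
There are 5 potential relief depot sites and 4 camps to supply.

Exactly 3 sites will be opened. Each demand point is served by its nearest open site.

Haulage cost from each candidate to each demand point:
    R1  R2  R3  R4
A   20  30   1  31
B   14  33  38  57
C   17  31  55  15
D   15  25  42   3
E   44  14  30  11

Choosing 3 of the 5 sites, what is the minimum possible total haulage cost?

33

Open {A, D, E}.
  R1→D 15, R2→E 14, R3→A 1, R4→D 3  ⇒ total 33.
Compare {A, B, E}: total 40.
Compare {A, B, D}: total 43.
No size-3 selection does better; minimum is 33.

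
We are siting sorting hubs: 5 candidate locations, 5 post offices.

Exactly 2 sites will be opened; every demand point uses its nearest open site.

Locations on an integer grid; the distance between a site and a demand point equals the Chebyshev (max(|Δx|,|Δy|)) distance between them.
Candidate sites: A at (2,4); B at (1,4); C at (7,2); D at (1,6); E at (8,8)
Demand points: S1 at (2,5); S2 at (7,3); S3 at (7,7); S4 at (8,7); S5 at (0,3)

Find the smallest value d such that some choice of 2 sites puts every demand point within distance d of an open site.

5

Open {A, C}.
  Farthest demand point is S3 at distance 5 (to A); all others are ≤ 5.
With {A, E} the worst case is 5.
With {B, C} the worst case is 5.
No size-2 selection achieves below 5.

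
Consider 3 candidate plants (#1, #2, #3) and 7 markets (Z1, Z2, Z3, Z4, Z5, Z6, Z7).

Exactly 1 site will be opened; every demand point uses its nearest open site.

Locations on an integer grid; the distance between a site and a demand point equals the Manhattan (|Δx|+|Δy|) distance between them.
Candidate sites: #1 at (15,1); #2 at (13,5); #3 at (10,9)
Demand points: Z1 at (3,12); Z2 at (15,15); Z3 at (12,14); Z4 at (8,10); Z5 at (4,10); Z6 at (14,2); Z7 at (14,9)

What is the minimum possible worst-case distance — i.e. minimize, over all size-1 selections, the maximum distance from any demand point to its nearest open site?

Open {#3}.
  Farthest demand point is Z2 at distance 11 (to #3); all others are ≤ 11.
With {#2} the worst case is 17.
With {#1} the worst case is 23.
No size-1 selection achieves below 11.

11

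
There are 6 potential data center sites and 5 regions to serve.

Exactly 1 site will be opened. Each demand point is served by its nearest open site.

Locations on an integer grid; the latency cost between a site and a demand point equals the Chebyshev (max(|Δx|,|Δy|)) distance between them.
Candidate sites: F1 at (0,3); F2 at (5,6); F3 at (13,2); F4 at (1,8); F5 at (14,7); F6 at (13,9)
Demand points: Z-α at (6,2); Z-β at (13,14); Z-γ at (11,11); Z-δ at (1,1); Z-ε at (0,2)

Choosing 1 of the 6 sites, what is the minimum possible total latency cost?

28

Open {F2}.
  Z-α→F2 4, Z-β→F2 8, Z-γ→F2 6, Z-δ→F2 5, Z-ε→F2 5  ⇒ total 28.
Compare {F1}: total 33.
Compare {F6}: total 39.
No size-1 selection does better; minimum is 28.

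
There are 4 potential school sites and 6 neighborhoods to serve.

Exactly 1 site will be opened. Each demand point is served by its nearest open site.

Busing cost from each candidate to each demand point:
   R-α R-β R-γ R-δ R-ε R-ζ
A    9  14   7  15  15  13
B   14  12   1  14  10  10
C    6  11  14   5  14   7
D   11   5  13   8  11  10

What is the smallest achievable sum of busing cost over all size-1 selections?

Open {C}.
  R-α→C 6, R-β→C 11, R-γ→C 14, R-δ→C 5, R-ε→C 14, R-ζ→C 7  ⇒ total 57.
Compare {D}: total 58.
Compare {B}: total 61.
No size-1 selection does better; minimum is 57.

57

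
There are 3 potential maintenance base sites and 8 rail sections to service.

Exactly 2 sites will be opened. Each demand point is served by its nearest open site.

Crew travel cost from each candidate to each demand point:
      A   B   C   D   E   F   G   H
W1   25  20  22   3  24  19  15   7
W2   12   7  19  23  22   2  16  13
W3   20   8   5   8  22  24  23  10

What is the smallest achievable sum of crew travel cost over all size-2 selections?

82

Open {W2, W3}.
  A→W2 12, B→W2 7, C→W3 5, D→W3 8, E→W2 22, F→W2 2, G→W2 16, H→W3 10  ⇒ total 82.
Compare {W1, W2}: total 87.
Compare {W1, W3}: total 99.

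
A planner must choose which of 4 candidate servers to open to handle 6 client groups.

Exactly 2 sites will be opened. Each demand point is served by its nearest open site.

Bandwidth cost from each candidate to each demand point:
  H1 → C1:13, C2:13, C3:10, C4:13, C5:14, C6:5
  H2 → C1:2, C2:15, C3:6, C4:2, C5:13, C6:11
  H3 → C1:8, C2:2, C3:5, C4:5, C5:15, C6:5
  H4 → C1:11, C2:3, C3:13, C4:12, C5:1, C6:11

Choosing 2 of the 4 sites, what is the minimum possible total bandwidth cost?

25

Open {H2, H4}.
  C1→H2 2, C2→H4 3, C3→H2 6, C4→H2 2, C5→H4 1, C6→H2 11  ⇒ total 25.
Compare {H3, H4}: total 26.
Compare {H2, H3}: total 29.
No size-2 selection does better; minimum is 25.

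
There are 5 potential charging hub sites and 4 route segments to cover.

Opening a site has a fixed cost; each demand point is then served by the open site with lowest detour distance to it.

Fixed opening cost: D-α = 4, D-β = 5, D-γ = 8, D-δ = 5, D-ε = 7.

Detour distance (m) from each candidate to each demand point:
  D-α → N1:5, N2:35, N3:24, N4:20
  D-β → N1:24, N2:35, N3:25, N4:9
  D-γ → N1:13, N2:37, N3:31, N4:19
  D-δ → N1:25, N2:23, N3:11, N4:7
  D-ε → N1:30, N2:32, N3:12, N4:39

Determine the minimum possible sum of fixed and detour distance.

Open {D-α, D-δ}: assign each demand point to its cheapest open site.
  N1→D-α 5, N2→D-δ 23, N3→D-δ 11, N4→D-δ 7
  detour distance 46, fixed 9 → total 55.
Compare {D-α, D-β, D-δ}: detour distance 46 + fixed 14 = 60.
Compare {D-α, D-δ, D-ε}: detour distance 46 + fixed 16 = 62.
Compare {D-α, D-γ, D-δ}: detour distance 46 + fixed 17 = 63.
All other subsets cost ≥ 60. Minimum total cost: 55.

55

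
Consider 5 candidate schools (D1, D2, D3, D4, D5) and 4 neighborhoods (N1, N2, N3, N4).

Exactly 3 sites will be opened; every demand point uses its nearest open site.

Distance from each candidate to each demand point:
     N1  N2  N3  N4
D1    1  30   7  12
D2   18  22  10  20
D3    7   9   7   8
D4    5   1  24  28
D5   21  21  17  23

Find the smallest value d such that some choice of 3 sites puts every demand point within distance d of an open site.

8

Open {D1, D3, D4}.
  Farthest demand point is N4 at distance 8 (to D3); all others are ≤ 8.
With {D2, D3, D4} the worst case is 8.
With {D3, D4, D5} the worst case is 8.
No size-3 selection achieves below 8.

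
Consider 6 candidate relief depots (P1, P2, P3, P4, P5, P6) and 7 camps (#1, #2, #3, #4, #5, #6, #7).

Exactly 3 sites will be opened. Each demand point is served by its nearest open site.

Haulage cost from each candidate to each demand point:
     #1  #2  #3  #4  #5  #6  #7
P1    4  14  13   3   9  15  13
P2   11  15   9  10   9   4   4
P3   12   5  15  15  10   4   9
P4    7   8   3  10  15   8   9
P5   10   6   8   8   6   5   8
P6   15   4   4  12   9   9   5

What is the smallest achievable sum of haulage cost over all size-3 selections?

31

Open {P1, P5, P6}.
  #1→P1 4, #2→P6 4, #3→P6 4, #4→P1 3, #5→P5 6, #6→P5 5, #7→P6 5  ⇒ total 31.
Compare {P1, P2, P6}: total 32.
Compare {P1, P3, P6}: total 33.
No size-3 selection does better; minimum is 31.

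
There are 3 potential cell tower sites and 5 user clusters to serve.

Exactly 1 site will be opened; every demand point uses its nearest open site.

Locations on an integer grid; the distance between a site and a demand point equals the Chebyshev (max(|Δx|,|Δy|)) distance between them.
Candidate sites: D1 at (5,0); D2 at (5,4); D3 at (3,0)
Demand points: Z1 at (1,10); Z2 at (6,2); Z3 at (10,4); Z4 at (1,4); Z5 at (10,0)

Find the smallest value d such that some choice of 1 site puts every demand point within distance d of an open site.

Open {D2}.
  Farthest demand point is Z1 at distance 6 (to D2); all others are ≤ 6.
With {D1} the worst case is 10.
With {D3} the worst case is 10.
No size-1 selection achieves below 6.

6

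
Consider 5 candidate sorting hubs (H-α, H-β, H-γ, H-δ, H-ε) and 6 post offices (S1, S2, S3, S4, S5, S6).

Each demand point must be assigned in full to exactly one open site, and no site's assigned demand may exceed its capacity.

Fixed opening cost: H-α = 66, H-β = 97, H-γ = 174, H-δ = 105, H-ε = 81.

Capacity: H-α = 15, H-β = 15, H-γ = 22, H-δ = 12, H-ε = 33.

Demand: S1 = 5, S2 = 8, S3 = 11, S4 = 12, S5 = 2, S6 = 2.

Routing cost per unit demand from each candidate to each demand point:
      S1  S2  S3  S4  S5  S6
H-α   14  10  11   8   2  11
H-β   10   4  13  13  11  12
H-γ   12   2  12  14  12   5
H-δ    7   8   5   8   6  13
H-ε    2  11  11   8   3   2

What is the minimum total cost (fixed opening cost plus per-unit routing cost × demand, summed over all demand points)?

445

Open {H-δ, H-ε}; cheapest assignment that respects the capacities:
  H-δ (cap 12, load 11): S3 — cost 11×5 = 55
  H-ε (cap 33, load 29): S1, S2, S4, S5, S6 — cost 5×2 + 8×11 + 12×8 + 2×3 + 2×2 = 204
  Shipping 259, fixed 186 → total 445.
  Any other capacity-feasible assignment to {H-δ, H-ε} ships for at least 259.
Compare {H-β, H-ε}: its best feasible assignment gives total 447.
Compare {H-α, H-ε}: its best feasible assignment gives total 462.
Every other set of open sites that can feasibly serve all demand totals ≥ 447 even under its best assignment. Minimum: 445.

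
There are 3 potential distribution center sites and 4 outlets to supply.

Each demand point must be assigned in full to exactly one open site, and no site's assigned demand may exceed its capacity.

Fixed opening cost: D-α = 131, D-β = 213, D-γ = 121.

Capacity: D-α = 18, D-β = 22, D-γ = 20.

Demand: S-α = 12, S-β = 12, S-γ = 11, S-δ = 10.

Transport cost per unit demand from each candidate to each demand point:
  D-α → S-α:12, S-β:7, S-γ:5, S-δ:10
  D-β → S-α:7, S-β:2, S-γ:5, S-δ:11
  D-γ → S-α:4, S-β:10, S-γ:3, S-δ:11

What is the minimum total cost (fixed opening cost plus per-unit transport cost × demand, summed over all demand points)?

702

Open {D-α, D-β, D-γ}; cheapest assignment that respects the capacities:
  D-α (cap 18, load 11): S-γ — cost 11×5 = 55
  D-β (cap 22, load 22): S-β, S-δ — cost 12×2 + 10×11 = 134
  D-γ (cap 20, load 12): S-α — cost 12×4 = 48
  Shipping 237, fixed 465 → total 702.
  Any other capacity-feasible assignment to {D-α, D-β, D-γ} ships for at least 237.
Total demand is 45 and no other set of sites has combined capacity ≥ 45, so {D-α, D-β, D-γ} is the only feasible choice of open sites. Minimum: 702.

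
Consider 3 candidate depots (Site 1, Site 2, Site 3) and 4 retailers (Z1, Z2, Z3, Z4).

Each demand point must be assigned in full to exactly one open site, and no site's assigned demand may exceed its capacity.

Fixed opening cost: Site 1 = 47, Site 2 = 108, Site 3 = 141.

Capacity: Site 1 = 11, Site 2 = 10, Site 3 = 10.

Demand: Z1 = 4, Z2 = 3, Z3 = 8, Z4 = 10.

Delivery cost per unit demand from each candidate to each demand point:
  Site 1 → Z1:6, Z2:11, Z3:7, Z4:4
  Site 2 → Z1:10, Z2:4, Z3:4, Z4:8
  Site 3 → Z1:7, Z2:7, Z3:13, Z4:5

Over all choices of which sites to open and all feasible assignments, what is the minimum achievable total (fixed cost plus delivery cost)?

Open {Site 1, Site 2, Site 3}; cheapest assignment that respects the capacities:
  Site 1 (cap 11, load 10): Z4 — cost 10×4 = 40
  Site 2 (cap 10, load 8): Z3 — cost 8×4 = 32
  Site 3 (cap 10, load 7): Z1, Z2 — cost 4×7 + 3×7 = 49
  Shipping 121, fixed 296 → total 417.
  Any other capacity-feasible assignment to {Site 1, Site 2, Site 3} ships for at least 121.
Total demand is 25 and no other set of sites has combined capacity ≥ 25, so {Site 1, Site 2, Site 3} is the only feasible choice of open sites. Minimum: 417.

417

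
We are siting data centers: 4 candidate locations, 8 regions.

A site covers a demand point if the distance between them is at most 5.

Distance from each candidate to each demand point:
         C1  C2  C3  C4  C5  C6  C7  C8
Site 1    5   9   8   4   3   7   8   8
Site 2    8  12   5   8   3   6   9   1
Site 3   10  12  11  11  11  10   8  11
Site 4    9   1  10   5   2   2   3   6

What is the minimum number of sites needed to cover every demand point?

3

Coverage sets (demand points within 5 of each site):
  Site 1: {C1, C4, C5}
  Site 2: {C3, C5, C8}
  Site 3: {}
  Site 4: {C2, C4, C5, C6, C7}
No 2 sites suffice: every size-2 union leaves at least one demand point uncovered.
But {Site 1, Site 2, Site 4} covers everything, so the minimum is 3.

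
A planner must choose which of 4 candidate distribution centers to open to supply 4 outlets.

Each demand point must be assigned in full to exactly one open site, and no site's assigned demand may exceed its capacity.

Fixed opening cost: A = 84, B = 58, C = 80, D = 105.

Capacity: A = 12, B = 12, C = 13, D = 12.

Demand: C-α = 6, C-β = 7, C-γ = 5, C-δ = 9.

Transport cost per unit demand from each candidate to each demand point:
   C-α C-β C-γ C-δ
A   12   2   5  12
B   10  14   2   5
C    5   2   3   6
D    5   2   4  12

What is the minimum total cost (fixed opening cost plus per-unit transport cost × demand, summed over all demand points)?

326

Open {A, B, C}; cheapest assignment that respects the capacities:
  A (cap 12, load 7): C-β — cost 7×2 = 14
  B (cap 12, load 9): C-δ — cost 9×5 = 45
  C (cap 13, load 11): C-α, C-γ — cost 6×5 + 5×3 = 45
  Shipping 104, fixed 222 → total 326.
  Any other capacity-feasible assignment to {A, B, C} ships for at least 104.
Compare {B, C, D}: its best feasible assignment gives total 347.
Compare {A, B, D}: its best feasible assignment gives total 356.
Every other set of open sites that can feasibly serve all demand totals ≥ 347 even under its best assignment. Minimum: 326.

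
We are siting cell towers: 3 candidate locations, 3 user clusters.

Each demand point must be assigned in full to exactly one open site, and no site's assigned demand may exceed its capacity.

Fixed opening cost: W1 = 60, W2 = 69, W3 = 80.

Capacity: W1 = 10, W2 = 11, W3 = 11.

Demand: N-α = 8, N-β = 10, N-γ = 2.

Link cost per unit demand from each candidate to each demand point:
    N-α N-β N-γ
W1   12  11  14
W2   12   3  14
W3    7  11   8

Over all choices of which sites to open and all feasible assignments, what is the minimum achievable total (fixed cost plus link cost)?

251

Open {W2, W3}; cheapest assignment that respects the capacities:
  W2 (cap 11, load 10): N-β — cost 10×3 = 30
  W3 (cap 11, load 10): N-α, N-γ — cost 8×7 + 2×8 = 72
  Shipping 102, fixed 149 → total 251.
  Any other capacity-feasible assignment to {W2, W3} ships for at least 102.
Compare {W1, W2}: its best feasible assignment gives total 283.
Compare {W1, W2, W3}: its best feasible assignment gives total 311.
Every other set of open sites that can feasibly serve all demand totals ≥ 283 even under its best assignment. Minimum: 251.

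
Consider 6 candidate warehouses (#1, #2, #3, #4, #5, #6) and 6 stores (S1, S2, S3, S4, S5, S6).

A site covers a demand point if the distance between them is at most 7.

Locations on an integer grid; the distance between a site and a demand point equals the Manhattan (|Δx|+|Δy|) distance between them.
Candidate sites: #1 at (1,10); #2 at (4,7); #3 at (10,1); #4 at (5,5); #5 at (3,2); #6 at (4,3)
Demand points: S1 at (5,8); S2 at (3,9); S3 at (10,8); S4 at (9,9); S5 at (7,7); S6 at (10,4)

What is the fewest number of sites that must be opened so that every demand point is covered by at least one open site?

2

Coverage sets (demand points within 7 of each site):
  #1: {S1, S2}
  #2: {S1, S2, S3, S4, S5}
  #3: {S3, S6}
  #4: {S1, S2, S5, S6}
  #5: {S2}
  #6: {S1, S2, S5, S6}
No single site covers all 6 demand points.
But {#2, #3} covers everything, so the minimum is 2.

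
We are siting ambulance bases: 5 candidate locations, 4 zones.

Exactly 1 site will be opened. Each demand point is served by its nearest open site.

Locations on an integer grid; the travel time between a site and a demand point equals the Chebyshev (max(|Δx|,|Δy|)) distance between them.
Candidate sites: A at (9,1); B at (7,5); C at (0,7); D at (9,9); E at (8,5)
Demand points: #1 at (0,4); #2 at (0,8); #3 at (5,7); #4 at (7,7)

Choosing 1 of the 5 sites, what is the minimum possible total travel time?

16

Open {C}.
  #1→C 3, #2→C 1, #3→C 5, #4→C 7  ⇒ total 16.
Compare {B}: total 18.
Compare {E}: total 21.
No size-1 selection does better; minimum is 16.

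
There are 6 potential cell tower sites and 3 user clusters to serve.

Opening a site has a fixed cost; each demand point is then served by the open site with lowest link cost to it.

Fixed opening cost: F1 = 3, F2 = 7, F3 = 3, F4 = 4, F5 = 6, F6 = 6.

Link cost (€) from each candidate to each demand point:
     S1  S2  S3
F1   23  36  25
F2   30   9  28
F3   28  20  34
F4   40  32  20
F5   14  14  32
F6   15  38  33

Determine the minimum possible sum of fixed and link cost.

58

Open {F4, F5}: assign each demand point to its cheapest open site.
  S1→F5 14, S2→F5 14, S3→F4 20
  link cost 48, fixed 10 → total 58.
Compare {F2, F4, F5}: link cost 43 + fixed 17 = 60.
Compare {F1, F4, F5}: link cost 48 + fixed 13 = 61.
Compare {F2, F4, F6}: link cost 44 + fixed 17 = 61.
All other subsets cost ≥ 60. Minimum total cost: 58.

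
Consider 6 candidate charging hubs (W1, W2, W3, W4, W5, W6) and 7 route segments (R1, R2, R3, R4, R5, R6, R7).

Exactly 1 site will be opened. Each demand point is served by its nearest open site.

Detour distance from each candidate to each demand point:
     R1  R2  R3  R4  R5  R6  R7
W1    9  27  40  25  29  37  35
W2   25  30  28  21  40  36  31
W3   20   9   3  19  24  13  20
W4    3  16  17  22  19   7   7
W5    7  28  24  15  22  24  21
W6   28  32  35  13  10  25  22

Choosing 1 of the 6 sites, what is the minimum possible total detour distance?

Open {W4}.
  R1→W4 3, R2→W4 16, R3→W4 17, R4→W4 22, R5→W4 19, R6→W4 7, R7→W4 7  ⇒ total 91.
Compare {W3}: total 108.
Compare {W5}: total 141.
No size-1 selection does better; minimum is 91.

91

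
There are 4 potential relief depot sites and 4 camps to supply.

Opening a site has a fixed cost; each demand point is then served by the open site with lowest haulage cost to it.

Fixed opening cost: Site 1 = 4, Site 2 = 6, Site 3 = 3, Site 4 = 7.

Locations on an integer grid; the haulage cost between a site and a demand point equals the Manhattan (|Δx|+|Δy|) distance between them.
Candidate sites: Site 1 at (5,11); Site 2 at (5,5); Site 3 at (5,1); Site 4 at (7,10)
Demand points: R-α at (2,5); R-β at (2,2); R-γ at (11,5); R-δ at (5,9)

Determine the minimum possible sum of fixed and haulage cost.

Open {Site 2}: assign each demand point to its cheapest open site.
  R-α→Site 2 3, R-β→Site 2 6, R-γ→Site 2 6, R-δ→Site 2 4
  haulage cost 19, fixed 6 → total 25.
Compare {Site 2, Site 3}: haulage cost 17 + fixed 9 = 26.
Compare {Site 1, Site 2}: haulage cost 17 + fixed 10 = 27.
Compare {Site 1, Site 2, Site 3}: haulage cost 15 + fixed 13 = 28.
All other subsets cost ≥ 26. Minimum total cost: 25.

25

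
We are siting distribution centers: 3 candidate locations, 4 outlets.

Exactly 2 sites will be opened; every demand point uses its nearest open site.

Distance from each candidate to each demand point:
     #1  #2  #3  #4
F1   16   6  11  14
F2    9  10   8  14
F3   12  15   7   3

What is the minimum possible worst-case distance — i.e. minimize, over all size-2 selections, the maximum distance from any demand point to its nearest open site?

10

Open {F2, F3}.
  Farthest demand point is #2 at distance 10 (to F2); all others are ≤ 10.
With {F1, F3} the worst case is 12.
With {F1, F2} the worst case is 14.
No size-2 selection achieves below 10.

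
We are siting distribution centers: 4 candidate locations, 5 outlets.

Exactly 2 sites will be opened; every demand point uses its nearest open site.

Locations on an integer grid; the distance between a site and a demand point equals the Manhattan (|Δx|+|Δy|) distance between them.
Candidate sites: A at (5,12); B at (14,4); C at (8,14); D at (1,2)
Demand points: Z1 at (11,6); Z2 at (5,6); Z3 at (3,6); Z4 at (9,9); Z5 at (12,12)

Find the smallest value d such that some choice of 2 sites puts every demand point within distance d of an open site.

Open {A, B}.
  Farthest demand point is Z3 at distance 8 (to A); all others are ≤ 8.
With {B, D} the worst case is 10.
With {A, C} the worst case is 11.
No size-2 selection achieves below 8.

8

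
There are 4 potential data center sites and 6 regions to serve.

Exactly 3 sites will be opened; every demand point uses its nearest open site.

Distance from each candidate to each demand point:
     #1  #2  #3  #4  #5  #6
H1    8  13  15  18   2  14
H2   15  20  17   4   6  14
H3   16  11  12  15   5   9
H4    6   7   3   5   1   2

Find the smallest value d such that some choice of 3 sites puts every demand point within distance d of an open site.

7

Open {H1, H2, H4}.
  Farthest demand point is #2 at distance 7 (to H4); all others are ≤ 7.
With {H1, H3, H4} the worst case is 7.
With {H2, H3, H4} the worst case is 7.
No size-3 selection achieves below 7.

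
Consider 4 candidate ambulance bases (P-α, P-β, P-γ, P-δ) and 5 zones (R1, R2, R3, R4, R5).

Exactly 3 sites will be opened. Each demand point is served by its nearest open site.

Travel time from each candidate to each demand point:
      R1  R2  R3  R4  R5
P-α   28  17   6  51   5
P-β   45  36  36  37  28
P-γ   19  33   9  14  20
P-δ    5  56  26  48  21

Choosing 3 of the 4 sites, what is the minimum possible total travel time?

47

Open {P-α, P-γ, P-δ}.
  R1→P-δ 5, R2→P-α 17, R3→P-α 6, R4→P-γ 14, R5→P-α 5  ⇒ total 47.
Compare {P-α, P-β, P-γ}: total 61.
Compare {P-α, P-β, P-δ}: total 70.
No size-3 selection does better; minimum is 47.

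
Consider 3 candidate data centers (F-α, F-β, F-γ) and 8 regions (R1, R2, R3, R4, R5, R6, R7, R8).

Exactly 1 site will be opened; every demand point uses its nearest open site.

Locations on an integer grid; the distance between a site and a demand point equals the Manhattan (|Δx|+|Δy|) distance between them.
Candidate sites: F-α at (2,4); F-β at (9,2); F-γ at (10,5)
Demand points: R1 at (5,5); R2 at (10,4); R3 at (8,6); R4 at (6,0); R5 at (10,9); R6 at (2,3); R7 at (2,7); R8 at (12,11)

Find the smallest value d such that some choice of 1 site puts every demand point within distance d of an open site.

10

Open {F-γ}.
  Farthest demand point is R6 at distance 10 (to F-γ); all others are ≤ 10.
With {F-β} the worst case is 12.
With {F-α} the worst case is 17.
No size-1 selection achieves below 10.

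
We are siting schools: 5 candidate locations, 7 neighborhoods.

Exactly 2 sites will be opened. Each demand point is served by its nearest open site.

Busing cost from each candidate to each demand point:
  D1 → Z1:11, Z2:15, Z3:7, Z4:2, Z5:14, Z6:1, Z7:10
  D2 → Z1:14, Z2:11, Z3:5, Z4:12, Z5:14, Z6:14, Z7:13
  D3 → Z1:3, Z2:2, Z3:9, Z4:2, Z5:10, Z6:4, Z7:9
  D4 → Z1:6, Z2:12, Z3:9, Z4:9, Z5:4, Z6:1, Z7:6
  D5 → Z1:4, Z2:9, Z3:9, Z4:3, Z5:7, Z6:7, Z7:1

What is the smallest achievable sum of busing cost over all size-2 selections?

Open {D3, D4}.
  Z1→D3 3, Z2→D3 2, Z3→D3 9, Z4→D3 2, Z5→D4 4, Z6→D4 1, Z7→D4 6  ⇒ total 27.
Compare {D3, D5}: total 28.
Compare {D1, D5}: total 31.
No size-2 selection does better; minimum is 27.

27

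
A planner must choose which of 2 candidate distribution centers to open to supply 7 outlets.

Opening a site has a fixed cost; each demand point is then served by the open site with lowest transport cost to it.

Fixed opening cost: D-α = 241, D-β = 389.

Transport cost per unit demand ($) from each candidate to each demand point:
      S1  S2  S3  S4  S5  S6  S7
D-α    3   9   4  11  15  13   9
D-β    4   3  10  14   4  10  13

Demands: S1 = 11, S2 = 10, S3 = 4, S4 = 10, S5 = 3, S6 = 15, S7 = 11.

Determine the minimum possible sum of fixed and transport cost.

Open {D-α}: assign each demand point to its cheapest open site.
  S1→D-α 11×3=33, S2→D-α 10×9=90, S3→D-α 4×4=16, S4→D-α 10×11=110, S5→D-α 3×15=45, S6→D-α 15×13=195, S7→D-α 11×9=99
  transport cost 588, fixed 241 → total 829.
Compare {D-β}: transport cost 559 + fixed 389 = 948.
Compare {D-α, D-β}: transport cost 450 + fixed 630 = 1080.

829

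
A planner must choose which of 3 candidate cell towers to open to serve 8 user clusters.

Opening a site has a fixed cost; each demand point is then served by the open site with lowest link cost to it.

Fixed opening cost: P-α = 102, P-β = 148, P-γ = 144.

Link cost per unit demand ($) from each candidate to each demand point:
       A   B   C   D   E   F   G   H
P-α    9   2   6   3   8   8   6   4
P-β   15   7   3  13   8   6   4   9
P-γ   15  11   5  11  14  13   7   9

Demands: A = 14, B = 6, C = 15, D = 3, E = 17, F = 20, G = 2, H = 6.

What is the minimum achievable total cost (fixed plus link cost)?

671

Open {P-α}: assign each demand point to its cheapest open site.
  A→P-α 14×9=126, B→P-α 6×2=12, C→P-α 15×6=90, D→P-α 3×3=9, E→P-α 17×8=136, F→P-α 20×8=160, G→P-α 2×6=12, H→P-α 6×4=24
  link cost 569, fixed 102 → total 671.
Compare {P-α, P-β}: link cost 480 + fixed 250 = 730.
Compare {P-α, P-γ}: link cost 554 + fixed 246 = 800.
Compare {P-β}: link cost 654 + fixed 148 = 802.
All other subsets cost ≥ 730. Minimum total cost: 671.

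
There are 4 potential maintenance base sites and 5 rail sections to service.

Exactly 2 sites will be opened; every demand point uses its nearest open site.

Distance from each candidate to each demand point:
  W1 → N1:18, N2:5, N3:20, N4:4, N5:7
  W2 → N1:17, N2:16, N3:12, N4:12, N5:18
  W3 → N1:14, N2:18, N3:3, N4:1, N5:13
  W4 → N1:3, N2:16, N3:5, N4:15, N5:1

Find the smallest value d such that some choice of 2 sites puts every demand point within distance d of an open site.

Open {W1, W4}.
  Farthest demand point is N2 at distance 5 (to W1); all others are ≤ 5.
With {W1, W3} the worst case is 14.
With {W2, W3} the worst case is 16.
No size-2 selection achieves below 5.

5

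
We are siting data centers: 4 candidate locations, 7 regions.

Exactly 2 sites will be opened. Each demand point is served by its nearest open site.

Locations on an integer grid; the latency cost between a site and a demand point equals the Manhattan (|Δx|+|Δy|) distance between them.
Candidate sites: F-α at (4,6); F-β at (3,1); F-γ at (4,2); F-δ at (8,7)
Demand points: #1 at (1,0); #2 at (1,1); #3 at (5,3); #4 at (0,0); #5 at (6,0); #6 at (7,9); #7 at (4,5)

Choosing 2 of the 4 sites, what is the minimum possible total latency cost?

Open {F-α, F-β}.
  #1→F-β 3, #2→F-β 2, #3→F-α 4, #4→F-β 4, #5→F-β 4, #6→F-α 6, #7→F-α 1  ⇒ total 24.
Compare {F-β, F-δ}: total 25.
Compare {F-γ, F-δ}: total 27.
No size-2 selection does better; minimum is 24.

24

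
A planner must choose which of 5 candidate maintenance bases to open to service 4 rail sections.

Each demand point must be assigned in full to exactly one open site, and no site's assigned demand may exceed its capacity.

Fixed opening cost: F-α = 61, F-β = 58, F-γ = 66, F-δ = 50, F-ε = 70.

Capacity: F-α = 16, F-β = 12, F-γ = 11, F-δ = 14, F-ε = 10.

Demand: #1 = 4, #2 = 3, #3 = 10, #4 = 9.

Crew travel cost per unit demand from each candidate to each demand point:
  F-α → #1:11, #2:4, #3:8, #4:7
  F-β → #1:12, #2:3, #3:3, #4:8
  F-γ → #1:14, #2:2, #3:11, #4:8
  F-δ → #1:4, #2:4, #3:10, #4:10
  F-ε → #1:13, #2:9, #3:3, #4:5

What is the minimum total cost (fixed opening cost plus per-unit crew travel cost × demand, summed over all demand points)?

268

Open {F-α, F-β}; cheapest assignment that respects the capacities:
  F-α (cap 16, load 16): #1, #2, #4 — cost 4×11 + 3×4 + 9×7 = 119
  F-β (cap 12, load 10): #3 — cost 10×3 = 30
  Shipping 149, fixed 119 → total 268.
  Any other capacity-feasible assignment to {F-α, F-β} ships for at least 149.
Compare {F-α, F-ε}: its best feasible assignment gives total 280.
Compare {F-β, F-δ, F-ε}: its best feasible assignment gives total 281.
Every other set of open sites that can feasibly serve all demand totals ≥ 280 even under its best assignment. Minimum: 268.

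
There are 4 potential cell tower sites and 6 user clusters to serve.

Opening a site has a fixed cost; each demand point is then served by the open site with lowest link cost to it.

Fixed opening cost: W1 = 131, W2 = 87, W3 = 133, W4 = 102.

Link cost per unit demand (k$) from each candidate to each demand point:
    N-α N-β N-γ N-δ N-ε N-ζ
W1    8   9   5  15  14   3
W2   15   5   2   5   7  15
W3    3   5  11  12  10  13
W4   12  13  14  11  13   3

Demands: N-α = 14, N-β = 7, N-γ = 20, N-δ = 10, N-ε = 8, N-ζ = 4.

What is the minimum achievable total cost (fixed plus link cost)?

Open {W2, W3}: assign each demand point to its cheapest open site.
  N-α→W3 14×3=42, N-β→W2 7×5=35, N-γ→W2 20×2=40, N-δ→W2 10×5=50, N-ε→W2 8×7=56, N-ζ→W3 4×13=52
  link cost 275, fixed 220 → total 495.
Compare {W1, W2}: link cost 305 + fixed 218 = 523.
Compare {W2}: link cost 451 + fixed 87 = 538.
Compare {W2, W4}: link cost 361 + fixed 189 = 550.
All other subsets cost ≥ 523. Minimum total cost: 495.

495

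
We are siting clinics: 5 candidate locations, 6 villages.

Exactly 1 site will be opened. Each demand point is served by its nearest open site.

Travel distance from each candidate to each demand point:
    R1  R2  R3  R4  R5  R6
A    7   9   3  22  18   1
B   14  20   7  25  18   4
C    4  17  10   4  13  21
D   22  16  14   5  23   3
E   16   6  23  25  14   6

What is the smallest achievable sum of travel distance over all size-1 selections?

Open {A}.
  R1→A 7, R2→A 9, R3→A 3, R4→A 22, R5→A 18, R6→A 1  ⇒ total 60.
Compare {C}: total 69.
Compare {D}: total 83.
No size-1 selection does better; minimum is 60.

60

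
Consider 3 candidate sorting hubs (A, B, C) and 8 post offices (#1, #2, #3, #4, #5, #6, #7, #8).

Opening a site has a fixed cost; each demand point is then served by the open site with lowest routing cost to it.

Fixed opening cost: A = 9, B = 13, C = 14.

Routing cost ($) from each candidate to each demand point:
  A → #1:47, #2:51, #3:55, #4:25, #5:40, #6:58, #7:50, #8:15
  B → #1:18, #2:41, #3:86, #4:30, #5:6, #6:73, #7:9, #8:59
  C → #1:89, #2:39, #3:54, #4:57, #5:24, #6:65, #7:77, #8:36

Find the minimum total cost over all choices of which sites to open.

249

Open {A, B}: assign each demand point to its cheapest open site.
  #1→B 18, #2→B 41, #3→A 55, #4→A 25, #5→B 6, #6→A 58, #7→B 9, #8→A 15
  routing cost 227, fixed 22 → total 249.
Compare {A, B, C}: routing cost 224 + fixed 36 = 260.
Compare {B, C}: routing cost 257 + fixed 27 = 284.
Compare {B}: routing cost 322 + fixed 13 = 335.
All other subsets cost ≥ 260. Minimum total cost: 249.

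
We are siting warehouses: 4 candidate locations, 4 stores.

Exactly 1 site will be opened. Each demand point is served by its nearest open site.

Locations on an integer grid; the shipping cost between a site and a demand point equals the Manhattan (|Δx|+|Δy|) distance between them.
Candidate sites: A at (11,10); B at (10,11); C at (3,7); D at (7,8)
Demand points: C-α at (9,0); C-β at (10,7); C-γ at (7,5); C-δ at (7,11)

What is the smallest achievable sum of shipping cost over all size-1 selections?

Open {D}.
  C-α→D 10, C-β→D 4, C-γ→D 3, C-δ→D 3  ⇒ total 20.
Compare {B}: total 28.
Compare {A}: total 30.
No size-1 selection does better; minimum is 20.

20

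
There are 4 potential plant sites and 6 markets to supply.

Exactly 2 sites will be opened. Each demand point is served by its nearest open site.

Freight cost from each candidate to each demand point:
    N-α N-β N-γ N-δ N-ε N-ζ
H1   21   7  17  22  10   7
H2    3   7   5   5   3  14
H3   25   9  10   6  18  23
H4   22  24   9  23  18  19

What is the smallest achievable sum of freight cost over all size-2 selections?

Open {H1, H2}.
  N-α→H2 3, N-β→H1 7, N-γ→H2 5, N-δ→H2 5, N-ε→H2 3, N-ζ→H1 7  ⇒ total 30.
Compare {H2, H3}: total 37.
Compare {H2, H4}: total 37.
No size-2 selection does better; minimum is 30.

30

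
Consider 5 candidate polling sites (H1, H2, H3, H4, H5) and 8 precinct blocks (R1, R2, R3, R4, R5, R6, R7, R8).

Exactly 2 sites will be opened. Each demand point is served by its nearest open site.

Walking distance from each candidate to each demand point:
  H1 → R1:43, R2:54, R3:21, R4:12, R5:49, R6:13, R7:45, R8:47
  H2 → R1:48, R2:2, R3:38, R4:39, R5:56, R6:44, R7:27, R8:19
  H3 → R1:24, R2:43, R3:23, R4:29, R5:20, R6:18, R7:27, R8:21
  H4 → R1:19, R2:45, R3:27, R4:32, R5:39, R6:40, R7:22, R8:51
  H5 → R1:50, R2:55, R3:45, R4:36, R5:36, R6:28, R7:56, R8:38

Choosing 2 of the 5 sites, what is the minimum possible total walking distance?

Open {H2, H3}.
  R1→H3 24, R2→H2 2, R3→H3 23, R4→H3 29, R5→H3 20, R6→H3 18, R7→H2 27, R8→H2 19  ⇒ total 162.
Compare {H1, H3}: total 181.
Compare {H1, H2}: total 186.
No size-2 selection does better; minimum is 162.

162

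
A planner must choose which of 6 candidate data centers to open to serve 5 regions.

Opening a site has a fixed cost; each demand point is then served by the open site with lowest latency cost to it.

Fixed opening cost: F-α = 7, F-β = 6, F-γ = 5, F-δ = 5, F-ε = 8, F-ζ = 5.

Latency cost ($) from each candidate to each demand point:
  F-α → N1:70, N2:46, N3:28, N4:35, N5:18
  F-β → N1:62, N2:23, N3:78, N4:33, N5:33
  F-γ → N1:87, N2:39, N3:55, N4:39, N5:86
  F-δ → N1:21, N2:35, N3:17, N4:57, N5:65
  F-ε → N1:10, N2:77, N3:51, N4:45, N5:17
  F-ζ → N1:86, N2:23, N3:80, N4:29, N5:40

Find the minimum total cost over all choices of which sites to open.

Open {F-δ, F-ε, F-ζ}: assign each demand point to its cheapest open site.
  N1→F-ε 10, N2→F-ζ 23, N3→F-δ 17, N4→F-ζ 29, N5→F-ε 17
  latency cost 96, fixed 18 → total 114.
Compare {F-β, F-δ, F-ε}: latency cost 100 + fixed 19 = 119.
Compare {F-γ, F-δ, F-ε, F-ζ}: latency cost 96 + fixed 23 = 119.
Compare {F-β, F-δ, F-ε, F-ζ}: latency cost 96 + fixed 24 = 120.
All other subsets cost ≥ 119. Minimum total cost: 114.

114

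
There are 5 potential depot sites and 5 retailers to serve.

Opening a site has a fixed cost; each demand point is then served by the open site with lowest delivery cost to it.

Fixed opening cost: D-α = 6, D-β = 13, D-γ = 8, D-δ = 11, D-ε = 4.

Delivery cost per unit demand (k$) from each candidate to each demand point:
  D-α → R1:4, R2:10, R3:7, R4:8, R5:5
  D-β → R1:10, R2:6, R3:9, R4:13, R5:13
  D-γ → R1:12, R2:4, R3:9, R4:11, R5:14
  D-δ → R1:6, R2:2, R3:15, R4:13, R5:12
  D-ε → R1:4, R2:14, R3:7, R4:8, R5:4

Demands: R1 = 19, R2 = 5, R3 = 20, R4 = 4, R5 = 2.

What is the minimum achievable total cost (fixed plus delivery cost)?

Open {D-δ, D-ε}: assign each demand point to its cheapest open site.
  R1→D-ε 19×4=76, R2→D-δ 5×2=10, R3→D-ε 20×7=140, R4→D-ε 4×8=32, R5→D-ε 2×4=8
  delivery cost 266, fixed 15 → total 281.
Compare {D-α, D-δ}: delivery cost 268 + fixed 17 = 285.
Compare {D-α, D-δ, D-ε}: delivery cost 266 + fixed 21 = 287.
Compare {D-γ, D-ε}: delivery cost 276 + fixed 12 = 288.
All other subsets cost ≥ 285. Minimum total cost: 281.

281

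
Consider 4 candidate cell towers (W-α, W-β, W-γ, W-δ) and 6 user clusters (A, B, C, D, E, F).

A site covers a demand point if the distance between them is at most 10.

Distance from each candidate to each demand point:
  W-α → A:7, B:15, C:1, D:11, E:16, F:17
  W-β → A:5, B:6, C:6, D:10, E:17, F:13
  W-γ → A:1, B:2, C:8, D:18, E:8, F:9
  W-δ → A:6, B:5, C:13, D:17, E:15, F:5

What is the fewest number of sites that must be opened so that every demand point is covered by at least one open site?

Coverage sets (demand points within 10 of each site):
  W-α: {A, C}
  W-β: {A, B, C, D}
  W-γ: {A, B, C, E, F}
  W-δ: {A, B, F}
No single site covers all 6 demand points.
But {W-β, W-γ} covers everything, so the minimum is 2.

2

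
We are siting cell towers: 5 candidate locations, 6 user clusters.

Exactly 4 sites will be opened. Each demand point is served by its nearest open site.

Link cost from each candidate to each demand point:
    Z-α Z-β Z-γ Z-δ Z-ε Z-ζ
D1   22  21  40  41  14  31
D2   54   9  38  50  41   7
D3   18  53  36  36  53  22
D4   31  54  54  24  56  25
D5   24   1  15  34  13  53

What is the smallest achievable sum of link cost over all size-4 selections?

Open {D2, D3, D4, D5}.
  Z-α→D3 18, Z-β→D5 1, Z-γ→D5 15, Z-δ→D4 24, Z-ε→D5 13, Z-ζ→D2 7  ⇒ total 78.
Compare {D1, D2, D4, D5}: total 82.
Compare {D1, D2, D3, D5}: total 88.
No size-4 selection does better; minimum is 78.

78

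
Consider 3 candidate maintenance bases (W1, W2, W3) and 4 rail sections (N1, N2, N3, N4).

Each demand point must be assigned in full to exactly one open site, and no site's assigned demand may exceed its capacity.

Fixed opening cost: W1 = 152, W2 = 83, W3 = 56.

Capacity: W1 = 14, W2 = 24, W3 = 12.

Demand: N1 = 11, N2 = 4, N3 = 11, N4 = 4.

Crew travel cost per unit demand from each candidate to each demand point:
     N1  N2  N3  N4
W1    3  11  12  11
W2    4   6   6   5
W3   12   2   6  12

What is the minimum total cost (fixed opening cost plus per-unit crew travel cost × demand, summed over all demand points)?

293

Open {W2, W3}; cheapest assignment that respects the capacities:
  W2 (cap 24, load 19): N1, N2, N4 — cost 11×4 + 4×6 + 4×5 = 88
  W3 (cap 12, load 11): N3 — cost 11×6 = 66
  Shipping 154, fixed 139 → total 293.
  Any other capacity-feasible assignment to {W2, W3} ships for at least 154.
Compare {W1, W2}: its best feasible assignment gives total 378.
Compare {W1, W2, W3}: its best feasible assignment gives total 418.
Every other set of open sites that can feasibly serve all demand totals ≥ 378 even under its best assignment. Minimum: 293.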